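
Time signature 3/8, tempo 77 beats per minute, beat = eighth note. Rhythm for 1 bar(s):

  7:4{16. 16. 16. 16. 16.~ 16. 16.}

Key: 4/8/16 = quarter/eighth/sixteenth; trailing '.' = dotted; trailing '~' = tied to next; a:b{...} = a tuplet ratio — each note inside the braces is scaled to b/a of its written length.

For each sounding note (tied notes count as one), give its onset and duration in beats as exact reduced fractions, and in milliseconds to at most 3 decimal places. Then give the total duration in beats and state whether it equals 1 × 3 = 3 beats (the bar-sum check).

1) 0.0ms=0b +333.952ms=3/7b
2) 333.952ms=3/7b +333.952ms=3/7b
3) 667.904ms=6/7b +333.952ms=3/7b
4) 1001.855ms=9/7b +333.952ms=3/7b
5) 1335.807ms=12/7b +667.904ms=6/7b
6) 2003.711ms=18/7b +333.952ms=3/7b
Σ=3b of 3 (77bpm 3/8) — PASS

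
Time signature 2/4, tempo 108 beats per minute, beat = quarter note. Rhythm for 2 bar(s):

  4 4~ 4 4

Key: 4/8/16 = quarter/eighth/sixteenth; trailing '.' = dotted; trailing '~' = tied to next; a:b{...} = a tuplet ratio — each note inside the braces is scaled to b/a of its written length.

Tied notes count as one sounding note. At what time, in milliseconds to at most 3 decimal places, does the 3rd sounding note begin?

note 3 onset = 3b = 1666.667ms

1. 0.0ms @ 0 + 555.556ms (1)
2. 555.556ms @ 1 + 1111.111ms (2)
3. 1666.667ms @ 3 + 555.556ms (1)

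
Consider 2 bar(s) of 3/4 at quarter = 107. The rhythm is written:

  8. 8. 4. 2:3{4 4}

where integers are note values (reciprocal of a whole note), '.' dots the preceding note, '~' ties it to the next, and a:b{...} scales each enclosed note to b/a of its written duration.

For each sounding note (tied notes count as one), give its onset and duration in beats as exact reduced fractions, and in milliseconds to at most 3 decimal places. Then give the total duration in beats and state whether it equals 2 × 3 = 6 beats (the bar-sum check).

1) 0.0ms=0b +420.561ms=3/4b
2) 420.561ms=3/4b +420.561ms=3/4b
3) 841.121ms=3/2b +841.121ms=3/2b
4) 1682.243ms=3b +841.121ms=3/2b
5) 2523.364ms=9/2b +841.121ms=3/2b
Σ=6b of 6 (107bpm 3/4) — PASS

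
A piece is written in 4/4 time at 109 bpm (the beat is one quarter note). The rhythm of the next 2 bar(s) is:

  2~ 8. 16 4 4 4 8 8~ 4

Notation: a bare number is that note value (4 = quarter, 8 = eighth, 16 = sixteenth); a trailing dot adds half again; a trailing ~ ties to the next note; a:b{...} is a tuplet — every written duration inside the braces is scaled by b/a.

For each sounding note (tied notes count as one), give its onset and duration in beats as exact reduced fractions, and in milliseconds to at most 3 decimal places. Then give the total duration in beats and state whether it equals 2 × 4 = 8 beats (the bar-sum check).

1) 0.0ms=0b +1513.761ms=11/4b
2) 1513.761ms=11/4b +137.615ms=1/4b
3) 1651.376ms=3b +550.459ms=1b
4) 2201.835ms=4b +550.459ms=1b
5) 2752.294ms=5b +550.459ms=1b
6) 3302.752ms=6b +275.229ms=1/2b
7) 3577.982ms=13/2b +825.688ms=3/2b
Σ=8b of 8 (109bpm 4/4) — PASS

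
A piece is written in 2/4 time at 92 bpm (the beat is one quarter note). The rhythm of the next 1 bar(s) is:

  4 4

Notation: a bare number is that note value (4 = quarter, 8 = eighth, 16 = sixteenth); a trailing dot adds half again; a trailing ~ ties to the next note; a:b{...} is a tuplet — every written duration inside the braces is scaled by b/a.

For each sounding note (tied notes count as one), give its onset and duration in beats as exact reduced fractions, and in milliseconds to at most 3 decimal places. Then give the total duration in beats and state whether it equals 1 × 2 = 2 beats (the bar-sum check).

1) 0.0ms=0b +652.174ms=1b
2) 652.174ms=1b +652.174ms=1b
Σ=2b of 2 (92bpm 2/4) — PASS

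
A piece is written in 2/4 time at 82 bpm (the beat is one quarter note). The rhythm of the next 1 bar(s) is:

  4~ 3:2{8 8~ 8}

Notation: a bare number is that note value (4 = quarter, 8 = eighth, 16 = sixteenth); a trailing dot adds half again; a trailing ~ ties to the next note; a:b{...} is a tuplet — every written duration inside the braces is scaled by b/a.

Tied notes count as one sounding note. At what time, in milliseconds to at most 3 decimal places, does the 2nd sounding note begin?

1. 0.0ms @ 0 + 975.61ms (4/3)
2. 975.61ms @ 4/3 + 487.805ms (2/3)

note 2 onset = 4/3b = 975.61ms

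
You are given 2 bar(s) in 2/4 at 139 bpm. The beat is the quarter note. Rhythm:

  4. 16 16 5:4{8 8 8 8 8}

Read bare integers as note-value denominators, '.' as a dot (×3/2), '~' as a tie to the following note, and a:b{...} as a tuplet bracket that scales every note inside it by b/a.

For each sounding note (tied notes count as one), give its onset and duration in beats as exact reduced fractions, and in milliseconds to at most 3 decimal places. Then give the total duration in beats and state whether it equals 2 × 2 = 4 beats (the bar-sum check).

1) 0.0ms=0b +647.482ms=3/2b
2) 647.482ms=3/2b +107.914ms=1/4b
3) 755.396ms=7/4b +107.914ms=1/4b
4) 863.309ms=2b +172.662ms=2/5b
5) 1035.971ms=12/5b +172.662ms=2/5b
6) 1208.633ms=14/5b +172.662ms=2/5b
7) 1381.295ms=16/5b +172.662ms=2/5b
8) 1553.957ms=18/5b +172.662ms=2/5b
Σ=4b of 4 (139bpm 2/4) — PASS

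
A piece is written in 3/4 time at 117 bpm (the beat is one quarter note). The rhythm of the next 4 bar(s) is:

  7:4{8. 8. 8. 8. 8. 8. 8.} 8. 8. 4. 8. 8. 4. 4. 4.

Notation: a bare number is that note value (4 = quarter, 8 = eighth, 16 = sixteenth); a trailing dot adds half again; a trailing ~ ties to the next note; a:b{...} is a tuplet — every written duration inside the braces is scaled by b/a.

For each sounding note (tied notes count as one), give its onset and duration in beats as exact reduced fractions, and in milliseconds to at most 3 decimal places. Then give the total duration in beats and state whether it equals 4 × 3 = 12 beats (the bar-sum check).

1) 0.0ms=0b +219.78ms=3/7b
2) 219.78ms=3/7b +219.78ms=3/7b
3) 439.56ms=6/7b +219.78ms=3/7b
4) 659.341ms=9/7b +219.78ms=3/7b
5) 879.121ms=12/7b +219.78ms=3/7b
6) 1098.901ms=15/7b +219.78ms=3/7b
7) 1318.681ms=18/7b +219.78ms=3/7b
8) 1538.462ms=3b +384.615ms=3/4b
9) 1923.077ms=15/4b +384.615ms=3/4b
10) 2307.692ms=9/2b +769.231ms=3/2b
11) 3076.923ms=6b +384.615ms=3/4b
12) 3461.538ms=27/4b +384.615ms=3/4b
13) 3846.154ms=15/2b +769.231ms=3/2b
14) 4615.385ms=9b +769.231ms=3/2b
15) 5384.615ms=21/2b +769.231ms=3/2b
Σ=12b of 12 (117bpm 3/4) — PASS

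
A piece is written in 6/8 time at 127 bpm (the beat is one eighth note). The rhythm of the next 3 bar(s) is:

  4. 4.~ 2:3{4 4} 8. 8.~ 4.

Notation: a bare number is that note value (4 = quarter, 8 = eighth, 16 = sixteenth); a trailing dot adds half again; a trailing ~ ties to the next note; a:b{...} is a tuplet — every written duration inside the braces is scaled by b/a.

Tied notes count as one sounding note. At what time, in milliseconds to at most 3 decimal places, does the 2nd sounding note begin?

1. 0.0ms @ 0 + 1417.323ms (3)
2. 1417.323ms @ 3 + 2834.646ms (6)
3. 4251.969ms @ 9 + 1417.323ms (3)
4. 5669.291ms @ 12 + 708.661ms (3/2)
5. 6377.953ms @ 27/2 + 2125.984ms (9/2)

note 2 onset = 3b = 1417.323ms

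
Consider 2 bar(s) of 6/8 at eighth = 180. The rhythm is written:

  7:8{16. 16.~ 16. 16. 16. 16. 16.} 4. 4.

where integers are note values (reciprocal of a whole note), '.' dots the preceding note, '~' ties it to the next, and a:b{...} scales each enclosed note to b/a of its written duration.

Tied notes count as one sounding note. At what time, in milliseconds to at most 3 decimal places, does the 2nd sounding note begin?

note 2 onset = 6/7b = 285.714ms

1. 0.0ms @ 0 + 285.714ms (6/7)
2. 285.714ms @ 6/7 + 571.429ms (12/7)
3. 857.143ms @ 18/7 + 285.714ms (6/7)
4. 1142.857ms @ 24/7 + 285.714ms (6/7)
5. 1428.571ms @ 30/7 + 285.714ms (6/7)
6. 1714.286ms @ 36/7 + 285.714ms (6/7)
7. 2000.0ms @ 6 + 1000.0ms (3)
8. 3000.0ms @ 9 + 1000.0ms (3)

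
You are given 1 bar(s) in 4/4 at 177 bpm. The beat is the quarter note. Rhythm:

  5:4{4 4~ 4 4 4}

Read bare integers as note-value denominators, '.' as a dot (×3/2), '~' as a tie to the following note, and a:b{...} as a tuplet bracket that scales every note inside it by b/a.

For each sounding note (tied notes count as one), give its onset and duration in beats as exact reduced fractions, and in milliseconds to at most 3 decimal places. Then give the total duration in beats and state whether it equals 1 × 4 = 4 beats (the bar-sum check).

1) 0.0ms=0b +271.186ms=4/5b
2) 271.186ms=4/5b +542.373ms=8/5b
3) 813.559ms=12/5b +271.186ms=4/5b
4) 1084.746ms=16/5b +271.186ms=4/5b
Σ=4b of 4 (177bpm 4/4) — PASS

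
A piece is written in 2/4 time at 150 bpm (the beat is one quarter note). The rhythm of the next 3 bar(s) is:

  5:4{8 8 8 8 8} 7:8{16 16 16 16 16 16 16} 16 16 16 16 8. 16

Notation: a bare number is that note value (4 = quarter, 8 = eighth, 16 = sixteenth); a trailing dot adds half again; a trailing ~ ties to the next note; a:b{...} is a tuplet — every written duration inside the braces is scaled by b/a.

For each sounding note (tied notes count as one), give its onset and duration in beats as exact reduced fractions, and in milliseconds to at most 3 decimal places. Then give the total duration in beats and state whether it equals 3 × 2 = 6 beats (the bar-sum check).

1) 0.0ms=0b +160.0ms=2/5b
2) 160.0ms=2/5b +160.0ms=2/5b
3) 320.0ms=4/5b +160.0ms=2/5b
4) 480.0ms=6/5b +160.0ms=2/5b
5) 640.0ms=8/5b +160.0ms=2/5b
6) 800.0ms=2b +114.286ms=2/7b
7) 914.286ms=16/7b +114.286ms=2/7b
8) 1028.571ms=18/7b +114.286ms=2/7b
9) 1142.857ms=20/7b +114.286ms=2/7b
10) 1257.143ms=22/7b +114.286ms=2/7b
11) 1371.429ms=24/7b +114.286ms=2/7b
12) 1485.714ms=26/7b +114.286ms=2/7b
13) 1600.0ms=4b +100.0ms=1/4b
14) 1700.0ms=17/4b +100.0ms=1/4b
15) 1800.0ms=9/2b +100.0ms=1/4b
16) 1900.0ms=19/4b +100.0ms=1/4b
17) 2000.0ms=5b +300.0ms=3/4b
18) 2300.0ms=23/4b +100.0ms=1/4b
Σ=6b of 6 (150bpm 2/4) — PASS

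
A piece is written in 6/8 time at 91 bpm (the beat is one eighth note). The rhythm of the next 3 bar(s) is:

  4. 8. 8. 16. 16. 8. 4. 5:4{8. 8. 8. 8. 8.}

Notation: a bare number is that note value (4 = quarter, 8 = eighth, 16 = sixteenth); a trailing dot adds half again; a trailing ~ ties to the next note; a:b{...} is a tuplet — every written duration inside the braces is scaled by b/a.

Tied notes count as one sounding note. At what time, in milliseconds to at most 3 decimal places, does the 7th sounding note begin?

1. 0.0ms @ 0 + 1978.022ms (3)
2. 1978.022ms @ 3 + 989.011ms (3/2)
3. 2967.033ms @ 9/2 + 989.011ms (3/2)
4. 3956.044ms @ 6 + 494.505ms (3/4)
5. 4450.549ms @ 27/4 + 494.505ms (3/4)
6. 4945.055ms @ 15/2 + 989.011ms (3/2)
7. 5934.066ms @ 9 + 1978.022ms (3)
8. 7912.088ms @ 12 + 791.209ms (6/5)
9. 8703.297ms @ 66/5 + 791.209ms (6/5)
10. 9494.505ms @ 72/5 + 791.209ms (6/5)
11. 10285.714ms @ 78/5 + 791.209ms (6/5)
12. 11076.923ms @ 84/5 + 791.209ms (6/5)

note 7 onset = 9b = 5934.066ms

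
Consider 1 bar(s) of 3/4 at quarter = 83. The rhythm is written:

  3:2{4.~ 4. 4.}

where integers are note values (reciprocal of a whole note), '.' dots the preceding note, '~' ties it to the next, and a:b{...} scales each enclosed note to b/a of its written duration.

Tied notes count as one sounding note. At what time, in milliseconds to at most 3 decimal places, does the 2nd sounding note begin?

1. 0.0ms @ 0 + 1445.783ms (2)
2. 1445.783ms @ 2 + 722.892ms (1)

note 2 onset = 2b = 1445.783ms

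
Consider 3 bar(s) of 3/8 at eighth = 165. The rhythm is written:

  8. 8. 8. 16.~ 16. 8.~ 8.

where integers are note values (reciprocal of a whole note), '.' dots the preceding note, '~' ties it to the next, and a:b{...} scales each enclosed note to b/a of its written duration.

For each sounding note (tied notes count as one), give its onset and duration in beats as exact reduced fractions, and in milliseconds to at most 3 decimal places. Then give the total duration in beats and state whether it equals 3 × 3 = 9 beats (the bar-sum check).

1) 0.0ms=0b +545.455ms=3/2b
2) 545.455ms=3/2b +545.455ms=3/2b
3) 1090.909ms=3b +545.455ms=3/2b
4) 1636.364ms=9/2b +545.455ms=3/2b
5) 2181.818ms=6b +1090.909ms=3b
Σ=9b of 9 (165bpm 3/8) — PASS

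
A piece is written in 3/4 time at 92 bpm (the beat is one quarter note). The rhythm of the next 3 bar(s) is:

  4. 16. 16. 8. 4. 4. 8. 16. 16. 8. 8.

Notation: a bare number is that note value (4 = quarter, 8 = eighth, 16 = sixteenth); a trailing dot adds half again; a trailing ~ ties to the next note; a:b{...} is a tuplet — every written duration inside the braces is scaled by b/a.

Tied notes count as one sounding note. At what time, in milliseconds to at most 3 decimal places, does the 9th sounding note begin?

note 9 onset = 57/8b = 4646.739ms

1. 0.0ms @ 0 + 978.261ms (3/2)
2. 978.261ms @ 3/2 + 244.565ms (3/8)
3. 1222.826ms @ 15/8 + 244.565ms (3/8)
4. 1467.391ms @ 9/4 + 489.13ms (3/4)
5. 1956.522ms @ 3 + 978.261ms (3/2)
6. 2934.783ms @ 9/2 + 978.261ms (3/2)
7. 3913.043ms @ 6 + 489.13ms (3/4)
8. 4402.174ms @ 27/4 + 244.565ms (3/8)
9. 4646.739ms @ 57/8 + 244.565ms (3/8)
10. 4891.304ms @ 15/2 + 489.13ms (3/4)
11. 5380.435ms @ 33/4 + 489.13ms (3/4)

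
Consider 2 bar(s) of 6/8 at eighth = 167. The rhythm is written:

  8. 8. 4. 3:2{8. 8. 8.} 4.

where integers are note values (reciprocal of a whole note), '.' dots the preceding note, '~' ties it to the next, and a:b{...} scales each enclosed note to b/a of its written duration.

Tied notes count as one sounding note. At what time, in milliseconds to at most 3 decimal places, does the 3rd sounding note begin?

note 3 onset = 3b = 1077.844ms

1. 0.0ms @ 0 + 538.922ms (3/2)
2. 538.922ms @ 3/2 + 538.922ms (3/2)
3. 1077.844ms @ 3 + 1077.844ms (3)
4. 2155.689ms @ 6 + 359.281ms (1)
5. 2514.97ms @ 7 + 359.281ms (1)
6. 2874.251ms @ 8 + 359.281ms (1)
7. 3233.533ms @ 9 + 1077.844ms (3)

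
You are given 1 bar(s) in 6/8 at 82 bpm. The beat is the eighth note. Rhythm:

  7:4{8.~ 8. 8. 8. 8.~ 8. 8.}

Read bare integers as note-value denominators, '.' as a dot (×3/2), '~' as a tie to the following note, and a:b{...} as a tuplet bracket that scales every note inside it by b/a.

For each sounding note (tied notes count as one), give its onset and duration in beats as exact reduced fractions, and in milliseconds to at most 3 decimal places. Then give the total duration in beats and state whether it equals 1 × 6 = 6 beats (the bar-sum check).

1) 0.0ms=0b +1254.355ms=12/7b
2) 1254.355ms=12/7b +627.178ms=6/7b
3) 1881.533ms=18/7b +627.178ms=6/7b
4) 2508.711ms=24/7b +1254.355ms=12/7b
5) 3763.066ms=36/7b +627.178ms=6/7b
Σ=6b of 6 (82bpm 6/8) — PASS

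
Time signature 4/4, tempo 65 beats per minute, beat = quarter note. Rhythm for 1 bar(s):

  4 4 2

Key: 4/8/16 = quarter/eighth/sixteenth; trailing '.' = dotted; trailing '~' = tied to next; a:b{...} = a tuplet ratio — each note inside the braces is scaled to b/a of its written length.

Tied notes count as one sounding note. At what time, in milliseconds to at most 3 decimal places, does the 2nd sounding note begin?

1. 0.0ms @ 0 + 923.077ms (1)
2. 923.077ms @ 1 + 923.077ms (1)
3. 1846.154ms @ 2 + 1846.154ms (2)

note 2 onset = 1b = 923.077ms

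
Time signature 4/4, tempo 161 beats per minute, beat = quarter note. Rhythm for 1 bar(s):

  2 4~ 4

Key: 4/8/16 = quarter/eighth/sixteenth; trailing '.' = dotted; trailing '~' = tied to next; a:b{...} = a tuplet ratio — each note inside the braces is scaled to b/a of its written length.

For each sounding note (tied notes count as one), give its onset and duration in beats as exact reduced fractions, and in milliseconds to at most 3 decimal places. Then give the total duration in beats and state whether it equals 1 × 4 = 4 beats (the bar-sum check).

1) 0.0ms=0b +745.342ms=2b
2) 745.342ms=2b +745.342ms=2b
Σ=4b of 4 (161bpm 4/4) — PASS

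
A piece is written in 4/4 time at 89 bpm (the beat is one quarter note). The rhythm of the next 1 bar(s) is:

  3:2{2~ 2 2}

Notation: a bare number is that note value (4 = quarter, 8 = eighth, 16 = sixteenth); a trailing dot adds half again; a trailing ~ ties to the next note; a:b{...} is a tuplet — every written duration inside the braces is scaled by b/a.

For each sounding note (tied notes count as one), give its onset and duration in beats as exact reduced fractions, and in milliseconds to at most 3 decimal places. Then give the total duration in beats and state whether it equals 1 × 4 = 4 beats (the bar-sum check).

1) 0.0ms=0b +1797.753ms=8/3b
2) 1797.753ms=8/3b +898.876ms=4/3b
Σ=4b of 4 (89bpm 4/4) — PASS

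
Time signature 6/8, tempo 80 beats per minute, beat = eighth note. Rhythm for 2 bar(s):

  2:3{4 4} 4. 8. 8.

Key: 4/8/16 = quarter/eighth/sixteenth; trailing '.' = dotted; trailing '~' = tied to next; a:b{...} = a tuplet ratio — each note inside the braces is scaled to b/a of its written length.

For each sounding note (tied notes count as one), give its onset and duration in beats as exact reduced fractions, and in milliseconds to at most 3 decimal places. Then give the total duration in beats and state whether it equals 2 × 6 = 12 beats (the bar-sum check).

1) 0.0ms=0b +2250.0ms=3b
2) 2250.0ms=3b +2250.0ms=3b
3) 4500.0ms=6b +2250.0ms=3b
4) 6750.0ms=9b +1125.0ms=3/2b
5) 7875.0ms=21/2b +1125.0ms=3/2b
Σ=12b of 12 (80bpm 6/8) — PASS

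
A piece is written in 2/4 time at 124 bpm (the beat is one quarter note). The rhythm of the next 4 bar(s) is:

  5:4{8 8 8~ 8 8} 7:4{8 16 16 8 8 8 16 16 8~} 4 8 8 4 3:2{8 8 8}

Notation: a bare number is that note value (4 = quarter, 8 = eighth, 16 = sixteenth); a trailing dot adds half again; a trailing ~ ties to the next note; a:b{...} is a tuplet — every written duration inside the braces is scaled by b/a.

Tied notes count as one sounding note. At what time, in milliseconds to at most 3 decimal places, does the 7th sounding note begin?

note 7 onset = 17/7b = 1175.115ms

1. 0.0ms @ 0 + 193.548ms (2/5)
2. 193.548ms @ 2/5 + 193.548ms (2/5)
3. 387.097ms @ 4/5 + 387.097ms (4/5)
4. 774.194ms @ 8/5 + 193.548ms (2/5)
5. 967.742ms @ 2 + 138.249ms (2/7)
6. 1105.991ms @ 16/7 + 69.124ms (1/7)
7. 1175.115ms @ 17/7 + 69.124ms (1/7)
8. 1244.24ms @ 18/7 + 138.249ms (2/7)
9. 1382.488ms @ 20/7 + 138.249ms (2/7)
10. 1520.737ms @ 22/7 + 138.249ms (2/7)
11. 1658.986ms @ 24/7 + 69.124ms (1/7)
12. 1728.111ms @ 25/7 + 69.124ms (1/7)
13. 1797.235ms @ 26/7 + 622.12ms (9/7)
14. 2419.355ms @ 5 + 241.935ms (1/2)
15. 2661.29ms @ 11/2 + 241.935ms (1/2)
16. 2903.226ms @ 6 + 483.871ms (1)
17. 3387.097ms @ 7 + 161.29ms (1/3)
18. 3548.387ms @ 22/3 + 161.29ms (1/3)
19. 3709.677ms @ 23/3 + 161.29ms (1/3)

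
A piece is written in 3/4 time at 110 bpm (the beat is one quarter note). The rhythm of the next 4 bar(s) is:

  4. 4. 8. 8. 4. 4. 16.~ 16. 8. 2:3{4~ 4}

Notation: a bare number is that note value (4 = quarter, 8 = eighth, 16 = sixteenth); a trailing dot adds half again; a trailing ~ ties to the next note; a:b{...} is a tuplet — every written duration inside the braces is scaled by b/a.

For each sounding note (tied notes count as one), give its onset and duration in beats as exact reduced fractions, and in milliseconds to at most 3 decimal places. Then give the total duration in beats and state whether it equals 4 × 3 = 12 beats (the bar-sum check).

1) 0.0ms=0b +818.182ms=3/2b
2) 818.182ms=3/2b +818.182ms=3/2b
3) 1636.364ms=3b +409.091ms=3/4b
4) 2045.455ms=15/4b +409.091ms=3/4b
5) 2454.545ms=9/2b +818.182ms=3/2b
6) 3272.727ms=6b +818.182ms=3/2b
7) 4090.909ms=15/2b +409.091ms=3/4b
8) 4500.0ms=33/4b +409.091ms=3/4b
9) 4909.091ms=9b +1636.364ms=3b
Σ=12b of 12 (110bpm 3/4) — PASS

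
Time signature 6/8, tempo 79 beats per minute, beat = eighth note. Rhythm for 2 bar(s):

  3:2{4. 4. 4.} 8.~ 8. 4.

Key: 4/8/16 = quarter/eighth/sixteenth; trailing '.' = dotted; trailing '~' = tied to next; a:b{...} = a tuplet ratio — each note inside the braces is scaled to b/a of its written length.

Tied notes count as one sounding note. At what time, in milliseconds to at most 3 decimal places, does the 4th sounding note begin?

1. 0.0ms @ 0 + 1518.987ms (2)
2. 1518.987ms @ 2 + 1518.987ms (2)
3. 3037.975ms @ 4 + 1518.987ms (2)
4. 4556.962ms @ 6 + 2278.481ms (3)
5. 6835.443ms @ 9 + 2278.481ms (3)

note 4 onset = 6b = 4556.962ms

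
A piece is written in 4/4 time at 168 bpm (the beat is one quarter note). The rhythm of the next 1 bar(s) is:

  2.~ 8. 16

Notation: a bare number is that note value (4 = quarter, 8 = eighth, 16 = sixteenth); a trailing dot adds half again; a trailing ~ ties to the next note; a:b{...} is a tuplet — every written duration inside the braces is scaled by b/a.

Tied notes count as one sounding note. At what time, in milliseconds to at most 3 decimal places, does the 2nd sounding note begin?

note 2 onset = 15/4b = 1339.286ms

1. 0.0ms @ 0 + 1339.286ms (15/4)
2. 1339.286ms @ 15/4 + 89.286ms (1/4)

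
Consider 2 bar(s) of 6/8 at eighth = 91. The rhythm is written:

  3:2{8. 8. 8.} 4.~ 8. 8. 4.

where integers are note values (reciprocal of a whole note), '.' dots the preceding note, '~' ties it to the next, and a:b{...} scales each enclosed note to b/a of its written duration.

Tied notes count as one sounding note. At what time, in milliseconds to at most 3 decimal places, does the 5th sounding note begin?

note 5 onset = 15/2b = 4945.055ms

1. 0.0ms @ 0 + 659.341ms (1)
2. 659.341ms @ 1 + 659.341ms (1)
3. 1318.681ms @ 2 + 659.341ms (1)
4. 1978.022ms @ 3 + 2967.033ms (9/2)
5. 4945.055ms @ 15/2 + 989.011ms (3/2)
6. 5934.066ms @ 9 + 1978.022ms (3)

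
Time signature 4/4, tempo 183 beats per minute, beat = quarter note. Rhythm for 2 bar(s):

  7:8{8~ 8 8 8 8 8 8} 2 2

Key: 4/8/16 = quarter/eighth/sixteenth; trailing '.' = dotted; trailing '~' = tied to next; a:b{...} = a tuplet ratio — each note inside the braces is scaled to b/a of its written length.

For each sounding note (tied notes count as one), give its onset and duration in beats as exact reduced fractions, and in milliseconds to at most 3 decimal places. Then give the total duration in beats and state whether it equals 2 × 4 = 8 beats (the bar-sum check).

1) 0.0ms=0b +374.707ms=8/7b
2) 374.707ms=8/7b +187.354ms=4/7b
3) 562.061ms=12/7b +187.354ms=4/7b
4) 749.415ms=16/7b +187.354ms=4/7b
5) 936.768ms=20/7b +187.354ms=4/7b
6) 1124.122ms=24/7b +187.354ms=4/7b
7) 1311.475ms=4b +655.738ms=2b
8) 1967.213ms=6b +655.738ms=2b
Σ=8b of 8 (183bpm 4/4) — PASS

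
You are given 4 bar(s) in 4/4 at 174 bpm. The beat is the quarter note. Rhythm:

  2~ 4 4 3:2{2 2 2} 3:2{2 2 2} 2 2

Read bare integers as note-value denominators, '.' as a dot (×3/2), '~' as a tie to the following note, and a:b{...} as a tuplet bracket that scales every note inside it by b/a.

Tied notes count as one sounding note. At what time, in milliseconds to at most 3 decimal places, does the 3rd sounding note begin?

note 3 onset = 4b = 1379.31ms

1. 0.0ms @ 0 + 1034.483ms (3)
2. 1034.483ms @ 3 + 344.828ms (1)
3. 1379.31ms @ 4 + 459.77ms (4/3)
4. 1839.08ms @ 16/3 + 459.77ms (4/3)
5. 2298.851ms @ 20/3 + 459.77ms (4/3)
6. 2758.621ms @ 8 + 459.77ms (4/3)
7. 3218.391ms @ 28/3 + 459.77ms (4/3)
8. 3678.161ms @ 32/3 + 459.77ms (4/3)
9. 4137.931ms @ 12 + 689.655ms (2)
10. 4827.586ms @ 14 + 689.655ms (2)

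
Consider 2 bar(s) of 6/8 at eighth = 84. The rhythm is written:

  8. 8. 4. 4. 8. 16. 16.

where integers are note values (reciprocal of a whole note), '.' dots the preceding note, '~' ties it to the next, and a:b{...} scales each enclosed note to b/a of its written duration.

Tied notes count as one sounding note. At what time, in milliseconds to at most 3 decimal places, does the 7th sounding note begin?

note 7 onset = 45/4b = 8035.714ms

1. 0.0ms @ 0 + 1071.429ms (3/2)
2. 1071.429ms @ 3/2 + 1071.429ms (3/2)
3. 2142.857ms @ 3 + 2142.857ms (3)
4. 4285.714ms @ 6 + 2142.857ms (3)
5. 6428.571ms @ 9 + 1071.429ms (3/2)
6. 7500.0ms @ 21/2 + 535.714ms (3/4)
7. 8035.714ms @ 45/4 + 535.714ms (3/4)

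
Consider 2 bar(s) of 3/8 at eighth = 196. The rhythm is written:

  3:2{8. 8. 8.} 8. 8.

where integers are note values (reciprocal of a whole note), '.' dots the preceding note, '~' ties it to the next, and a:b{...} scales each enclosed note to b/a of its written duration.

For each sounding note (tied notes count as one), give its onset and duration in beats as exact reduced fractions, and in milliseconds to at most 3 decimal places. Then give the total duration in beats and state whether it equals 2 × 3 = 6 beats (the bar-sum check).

1) 0.0ms=0b +306.122ms=1b
2) 306.122ms=1b +306.122ms=1b
3) 612.245ms=2b +306.122ms=1b
4) 918.367ms=3b +459.184ms=3/2b
5) 1377.551ms=9/2b +459.184ms=3/2b
Σ=6b of 6 (196bpm 3/8) — PASS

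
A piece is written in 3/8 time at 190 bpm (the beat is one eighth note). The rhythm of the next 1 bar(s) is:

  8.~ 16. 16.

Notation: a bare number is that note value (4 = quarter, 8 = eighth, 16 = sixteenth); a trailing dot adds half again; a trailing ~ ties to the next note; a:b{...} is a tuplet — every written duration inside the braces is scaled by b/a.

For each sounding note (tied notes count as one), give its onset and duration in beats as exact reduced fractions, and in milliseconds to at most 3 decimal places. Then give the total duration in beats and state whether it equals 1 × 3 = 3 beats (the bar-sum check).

1) 0.0ms=0b +710.526ms=9/4b
2) 710.526ms=9/4b +236.842ms=3/4b
Σ=3b of 3 (190bpm 3/8) — PASS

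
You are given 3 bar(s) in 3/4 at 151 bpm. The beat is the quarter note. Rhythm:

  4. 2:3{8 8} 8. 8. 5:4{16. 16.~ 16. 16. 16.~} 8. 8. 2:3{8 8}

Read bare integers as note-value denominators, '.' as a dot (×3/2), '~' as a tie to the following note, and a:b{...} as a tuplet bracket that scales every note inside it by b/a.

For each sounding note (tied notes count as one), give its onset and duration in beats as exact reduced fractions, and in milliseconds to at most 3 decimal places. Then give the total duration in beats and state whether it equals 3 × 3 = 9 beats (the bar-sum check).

1) 0.0ms=0b +596.026ms=3/2b
2) 596.026ms=3/2b +298.013ms=3/4b
3) 894.04ms=9/4b +298.013ms=3/4b
4) 1192.053ms=3b +298.013ms=3/4b
5) 1490.066ms=15/4b +298.013ms=3/4b
6) 1788.079ms=9/2b +119.205ms=3/10b
7) 1907.285ms=24/5b +238.411ms=3/5b
8) 2145.695ms=27/5b +119.205ms=3/10b
9) 2264.901ms=57/10b +417.219ms=21/20b
10) 2682.119ms=27/4b +298.013ms=3/4b
11) 2980.132ms=15/2b +298.013ms=3/4b
12) 3278.146ms=33/4b +298.013ms=3/4b
Σ=9b of 9 (151bpm 3/4) — PASS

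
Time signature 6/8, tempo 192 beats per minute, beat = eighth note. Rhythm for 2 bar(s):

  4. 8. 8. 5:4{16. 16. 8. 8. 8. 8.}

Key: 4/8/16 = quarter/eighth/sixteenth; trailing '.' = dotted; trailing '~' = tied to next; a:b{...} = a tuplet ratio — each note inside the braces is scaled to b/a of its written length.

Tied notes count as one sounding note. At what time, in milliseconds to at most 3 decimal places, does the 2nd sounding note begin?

1. 0.0ms @ 0 + 937.5ms (3)
2. 937.5ms @ 3 + 468.75ms (3/2)
3. 1406.25ms @ 9/2 + 468.75ms (3/2)
4. 1875.0ms @ 6 + 187.5ms (3/5)
5. 2062.5ms @ 33/5 + 187.5ms (3/5)
6. 2250.0ms @ 36/5 + 375.0ms (6/5)
7. 2625.0ms @ 42/5 + 375.0ms (6/5)
8. 3000.0ms @ 48/5 + 375.0ms (6/5)
9. 3375.0ms @ 54/5 + 375.0ms (6/5)

note 2 onset = 3b = 937.5ms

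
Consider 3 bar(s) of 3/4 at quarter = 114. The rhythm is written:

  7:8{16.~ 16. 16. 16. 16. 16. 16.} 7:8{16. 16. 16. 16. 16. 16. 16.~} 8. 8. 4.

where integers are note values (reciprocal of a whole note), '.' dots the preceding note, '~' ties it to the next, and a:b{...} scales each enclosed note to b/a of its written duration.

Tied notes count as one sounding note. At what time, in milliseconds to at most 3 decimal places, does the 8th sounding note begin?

note 8 onset = 24/7b = 1804.511ms

1. 0.0ms @ 0 + 451.128ms (6/7)
2. 451.128ms @ 6/7 + 225.564ms (3/7)
3. 676.692ms @ 9/7 + 225.564ms (3/7)
4. 902.256ms @ 12/7 + 225.564ms (3/7)
5. 1127.82ms @ 15/7 + 225.564ms (3/7)
6. 1353.383ms @ 18/7 + 225.564ms (3/7)
7. 1578.947ms @ 3 + 225.564ms (3/7)
8. 1804.511ms @ 24/7 + 225.564ms (3/7)
9. 2030.075ms @ 27/7 + 225.564ms (3/7)
10. 2255.639ms @ 30/7 + 225.564ms (3/7)
11. 2481.203ms @ 33/7 + 225.564ms (3/7)
12. 2706.767ms @ 36/7 + 225.564ms (3/7)
13. 2932.331ms @ 39/7 + 620.301ms (33/28)
14. 3552.632ms @ 27/4 + 394.737ms (3/4)
15. 3947.368ms @ 15/2 + 789.474ms (3/2)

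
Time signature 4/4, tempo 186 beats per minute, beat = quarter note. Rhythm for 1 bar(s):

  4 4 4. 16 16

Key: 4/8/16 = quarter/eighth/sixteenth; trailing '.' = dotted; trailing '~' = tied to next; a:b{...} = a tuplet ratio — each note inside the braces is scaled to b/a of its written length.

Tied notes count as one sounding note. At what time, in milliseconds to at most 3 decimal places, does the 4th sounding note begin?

note 4 onset = 7/2b = 1129.032ms

1. 0.0ms @ 0 + 322.581ms (1)
2. 322.581ms @ 1 + 322.581ms (1)
3. 645.161ms @ 2 + 483.871ms (3/2)
4. 1129.032ms @ 7/2 + 80.645ms (1/4)
5. 1209.677ms @ 15/4 + 80.645ms (1/4)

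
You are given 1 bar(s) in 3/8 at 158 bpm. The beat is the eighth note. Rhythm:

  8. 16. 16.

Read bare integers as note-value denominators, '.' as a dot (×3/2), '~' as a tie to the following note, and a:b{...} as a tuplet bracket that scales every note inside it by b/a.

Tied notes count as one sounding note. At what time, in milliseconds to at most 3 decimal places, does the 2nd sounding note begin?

1. 0.0ms @ 0 + 569.62ms (3/2)
2. 569.62ms @ 3/2 + 284.81ms (3/4)
3. 854.43ms @ 9/4 + 284.81ms (3/4)

note 2 onset = 3/2b = 569.62ms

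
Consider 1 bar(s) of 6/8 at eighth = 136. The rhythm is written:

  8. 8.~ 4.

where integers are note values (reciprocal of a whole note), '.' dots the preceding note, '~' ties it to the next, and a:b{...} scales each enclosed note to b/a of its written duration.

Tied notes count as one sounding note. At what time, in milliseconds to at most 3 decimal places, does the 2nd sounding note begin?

note 2 onset = 3/2b = 661.765ms

1. 0.0ms @ 0 + 661.765ms (3/2)
2. 661.765ms @ 3/2 + 1985.294ms (9/2)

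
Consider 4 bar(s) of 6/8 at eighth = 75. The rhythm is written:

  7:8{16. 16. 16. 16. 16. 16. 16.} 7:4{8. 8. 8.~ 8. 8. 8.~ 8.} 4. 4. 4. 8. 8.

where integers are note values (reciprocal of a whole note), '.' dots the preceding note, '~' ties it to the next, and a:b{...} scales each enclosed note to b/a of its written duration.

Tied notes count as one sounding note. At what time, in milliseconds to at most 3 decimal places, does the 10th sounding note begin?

note 10 onset = 54/7b = 6171.429ms

1. 0.0ms @ 0 + 685.714ms (6/7)
2. 685.714ms @ 6/7 + 685.714ms (6/7)
3. 1371.429ms @ 12/7 + 685.714ms (6/7)
4. 2057.143ms @ 18/7 + 685.714ms (6/7)
5. 2742.857ms @ 24/7 + 685.714ms (6/7)
6. 3428.571ms @ 30/7 + 685.714ms (6/7)
7. 4114.286ms @ 36/7 + 685.714ms (6/7)
8. 4800.0ms @ 6 + 685.714ms (6/7)
9. 5485.714ms @ 48/7 + 685.714ms (6/7)
10. 6171.429ms @ 54/7 + 1371.429ms (12/7)
11. 7542.857ms @ 66/7 + 685.714ms (6/7)
12. 8228.571ms @ 72/7 + 1371.429ms (12/7)
13. 9600.0ms @ 12 + 2400.0ms (3)
14. 12000.0ms @ 15 + 2400.0ms (3)
15. 14400.0ms @ 18 + 2400.0ms (3)
16. 16800.0ms @ 21 + 1200.0ms (3/2)
17. 18000.0ms @ 45/2 + 1200.0ms (3/2)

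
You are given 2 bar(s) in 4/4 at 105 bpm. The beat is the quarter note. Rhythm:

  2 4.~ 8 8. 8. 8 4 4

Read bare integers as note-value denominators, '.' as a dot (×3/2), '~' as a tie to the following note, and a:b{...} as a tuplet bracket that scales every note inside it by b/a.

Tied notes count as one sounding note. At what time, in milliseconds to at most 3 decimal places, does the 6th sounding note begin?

1. 0.0ms @ 0 + 1142.857ms (2)
2. 1142.857ms @ 2 + 1142.857ms (2)
3. 2285.714ms @ 4 + 428.571ms (3/4)
4. 2714.286ms @ 19/4 + 428.571ms (3/4)
5. 3142.857ms @ 11/2 + 285.714ms (1/2)
6. 3428.571ms @ 6 + 571.429ms (1)
7. 4000.0ms @ 7 + 571.429ms (1)

note 6 onset = 6b = 3428.571ms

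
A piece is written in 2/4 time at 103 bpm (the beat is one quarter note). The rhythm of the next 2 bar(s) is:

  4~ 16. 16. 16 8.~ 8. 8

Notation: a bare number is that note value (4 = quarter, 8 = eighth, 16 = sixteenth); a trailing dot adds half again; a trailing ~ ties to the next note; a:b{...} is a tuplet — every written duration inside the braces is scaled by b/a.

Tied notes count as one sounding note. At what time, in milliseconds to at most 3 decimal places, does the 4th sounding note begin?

1. 0.0ms @ 0 + 800.971ms (11/8)
2. 800.971ms @ 11/8 + 218.447ms (3/8)
3. 1019.417ms @ 7/4 + 145.631ms (1/4)
4. 1165.049ms @ 2 + 873.786ms (3/2)
5. 2038.835ms @ 7/2 + 291.262ms (1/2)

note 4 onset = 2b = 1165.049ms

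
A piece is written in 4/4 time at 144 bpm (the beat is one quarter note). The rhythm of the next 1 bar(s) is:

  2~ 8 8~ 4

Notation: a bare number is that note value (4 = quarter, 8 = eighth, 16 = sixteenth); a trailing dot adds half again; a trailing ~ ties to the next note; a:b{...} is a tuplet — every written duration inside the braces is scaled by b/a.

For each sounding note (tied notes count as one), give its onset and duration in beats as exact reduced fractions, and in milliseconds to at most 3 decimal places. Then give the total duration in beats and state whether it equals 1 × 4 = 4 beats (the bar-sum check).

1) 0.0ms=0b +1041.667ms=5/2b
2) 1041.667ms=5/2b +625.0ms=3/2b
Σ=4b of 4 (144bpm 4/4) — PASS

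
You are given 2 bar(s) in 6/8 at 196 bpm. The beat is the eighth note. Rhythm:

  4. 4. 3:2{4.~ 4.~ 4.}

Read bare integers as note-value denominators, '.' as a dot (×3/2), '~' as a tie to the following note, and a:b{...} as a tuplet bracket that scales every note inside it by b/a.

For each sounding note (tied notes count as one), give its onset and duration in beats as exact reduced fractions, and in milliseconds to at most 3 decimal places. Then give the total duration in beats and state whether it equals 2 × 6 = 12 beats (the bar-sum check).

1) 0.0ms=0b +918.367ms=3b
2) 918.367ms=3b +918.367ms=3b
3) 1836.735ms=6b +1836.735ms=6b
Σ=12b of 12 (196bpm 6/8) — PASS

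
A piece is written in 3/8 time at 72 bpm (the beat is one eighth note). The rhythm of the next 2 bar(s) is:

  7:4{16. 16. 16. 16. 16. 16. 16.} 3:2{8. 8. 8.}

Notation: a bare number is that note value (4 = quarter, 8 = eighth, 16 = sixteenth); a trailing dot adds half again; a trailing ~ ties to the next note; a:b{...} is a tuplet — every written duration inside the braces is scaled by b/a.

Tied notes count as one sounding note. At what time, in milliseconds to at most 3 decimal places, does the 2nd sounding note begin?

1. 0.0ms @ 0 + 357.143ms (3/7)
2. 357.143ms @ 3/7 + 357.143ms (3/7)
3. 714.286ms @ 6/7 + 357.143ms (3/7)
4. 1071.429ms @ 9/7 + 357.143ms (3/7)
5. 1428.571ms @ 12/7 + 357.143ms (3/7)
6. 1785.714ms @ 15/7 + 357.143ms (3/7)
7. 2142.857ms @ 18/7 + 357.143ms (3/7)
8. 2500.0ms @ 3 + 833.333ms (1)
9. 3333.333ms @ 4 + 833.333ms (1)
10. 4166.667ms @ 5 + 833.333ms (1)

note 2 onset = 3/7b = 357.143ms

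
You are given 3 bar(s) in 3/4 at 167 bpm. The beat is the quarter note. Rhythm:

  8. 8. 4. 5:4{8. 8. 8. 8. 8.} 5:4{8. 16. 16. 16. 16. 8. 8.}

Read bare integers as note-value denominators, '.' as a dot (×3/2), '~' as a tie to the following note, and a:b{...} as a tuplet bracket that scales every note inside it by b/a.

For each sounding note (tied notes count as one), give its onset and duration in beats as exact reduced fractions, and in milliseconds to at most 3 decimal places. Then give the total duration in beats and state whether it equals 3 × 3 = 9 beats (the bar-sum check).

1) 0.0ms=0b +269.461ms=3/4b
2) 269.461ms=3/4b +269.461ms=3/4b
3) 538.922ms=3/2b +538.922ms=3/2b
4) 1077.844ms=3b +215.569ms=3/5b
5) 1293.413ms=18/5b +215.569ms=3/5b
6) 1508.982ms=21/5b +215.569ms=3/5b
7) 1724.551ms=24/5b +215.569ms=3/5b
8) 1940.12ms=27/5b +215.569ms=3/5b
9) 2155.689ms=6b +215.569ms=3/5b
10) 2371.257ms=33/5b +107.784ms=3/10b
11) 2479.042ms=69/10b +107.784ms=3/10b
12) 2586.826ms=36/5b +107.784ms=3/10b
13) 2694.611ms=15/2b +107.784ms=3/10b
14) 2802.395ms=39/5b +215.569ms=3/5b
15) 3017.964ms=42/5b +215.569ms=3/5b
Σ=9b of 9 (167bpm 3/4) — PASS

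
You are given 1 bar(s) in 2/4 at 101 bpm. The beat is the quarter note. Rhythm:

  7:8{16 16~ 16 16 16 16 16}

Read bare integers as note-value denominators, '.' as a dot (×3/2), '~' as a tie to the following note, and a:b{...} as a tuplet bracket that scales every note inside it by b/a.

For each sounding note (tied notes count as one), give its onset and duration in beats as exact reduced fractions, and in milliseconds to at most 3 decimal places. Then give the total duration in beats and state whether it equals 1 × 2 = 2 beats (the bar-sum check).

1) 0.0ms=0b +169.731ms=2/7b
2) 169.731ms=2/7b +339.463ms=4/7b
3) 509.194ms=6/7b +169.731ms=2/7b
4) 678.925ms=8/7b +169.731ms=2/7b
5) 848.656ms=10/7b +169.731ms=2/7b
6) 1018.388ms=12/7b +169.731ms=2/7b
Σ=2b of 2 (101bpm 2/4) — PASS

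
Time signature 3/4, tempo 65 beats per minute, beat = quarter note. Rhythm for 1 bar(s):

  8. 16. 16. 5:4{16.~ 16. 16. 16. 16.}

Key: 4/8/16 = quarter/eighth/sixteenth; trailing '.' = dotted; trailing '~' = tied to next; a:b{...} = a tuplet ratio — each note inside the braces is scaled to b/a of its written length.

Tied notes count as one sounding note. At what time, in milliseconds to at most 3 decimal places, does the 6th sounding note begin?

note 6 onset = 12/5b = 2215.385ms

1. 0.0ms @ 0 + 692.308ms (3/4)
2. 692.308ms @ 3/4 + 346.154ms (3/8)
3. 1038.462ms @ 9/8 + 346.154ms (3/8)
4. 1384.615ms @ 3/2 + 553.846ms (3/5)
5. 1938.462ms @ 21/10 + 276.923ms (3/10)
6. 2215.385ms @ 12/5 + 276.923ms (3/10)
7. 2492.308ms @ 27/10 + 276.923ms (3/10)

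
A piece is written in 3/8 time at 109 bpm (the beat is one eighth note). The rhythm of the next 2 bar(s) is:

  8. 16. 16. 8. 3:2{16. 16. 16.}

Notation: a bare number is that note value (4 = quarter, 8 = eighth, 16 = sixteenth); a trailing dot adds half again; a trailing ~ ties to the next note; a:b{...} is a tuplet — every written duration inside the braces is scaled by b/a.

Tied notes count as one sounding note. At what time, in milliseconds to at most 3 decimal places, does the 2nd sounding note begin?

1. 0.0ms @ 0 + 825.688ms (3/2)
2. 825.688ms @ 3/2 + 412.844ms (3/4)
3. 1238.532ms @ 9/4 + 412.844ms (3/4)
4. 1651.376ms @ 3 + 825.688ms (3/2)
5. 2477.064ms @ 9/2 + 275.229ms (1/2)
6. 2752.294ms @ 5 + 275.229ms (1/2)
7. 3027.523ms @ 11/2 + 275.229ms (1/2)

note 2 onset = 3/2b = 825.688ms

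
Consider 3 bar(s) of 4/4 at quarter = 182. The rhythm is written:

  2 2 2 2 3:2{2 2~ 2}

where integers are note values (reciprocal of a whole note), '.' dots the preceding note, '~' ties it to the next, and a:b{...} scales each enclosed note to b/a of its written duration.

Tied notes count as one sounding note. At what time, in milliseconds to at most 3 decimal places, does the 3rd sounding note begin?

note 3 onset = 4b = 1318.681ms

1. 0.0ms @ 0 + 659.341ms (2)
2. 659.341ms @ 2 + 659.341ms (2)
3. 1318.681ms @ 4 + 659.341ms (2)
4. 1978.022ms @ 6 + 659.341ms (2)
5. 2637.363ms @ 8 + 439.56ms (4/3)
6. 3076.923ms @ 28/3 + 879.121ms (8/3)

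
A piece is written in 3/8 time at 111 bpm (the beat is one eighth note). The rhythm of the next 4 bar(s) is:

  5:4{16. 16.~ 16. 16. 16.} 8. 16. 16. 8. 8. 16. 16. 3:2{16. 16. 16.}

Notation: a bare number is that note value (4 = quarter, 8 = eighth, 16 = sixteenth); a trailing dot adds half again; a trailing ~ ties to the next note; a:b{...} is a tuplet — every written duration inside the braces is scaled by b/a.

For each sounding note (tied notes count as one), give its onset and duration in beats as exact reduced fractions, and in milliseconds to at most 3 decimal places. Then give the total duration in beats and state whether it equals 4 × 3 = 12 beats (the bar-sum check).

1) 0.0ms=0b +324.324ms=3/5b
2) 324.324ms=3/5b +648.649ms=6/5b
3) 972.973ms=9/5b +324.324ms=3/5b
4) 1297.297ms=12/5b +324.324ms=3/5b
5) 1621.622ms=3b +810.811ms=3/2b
6) 2432.432ms=9/2b +405.405ms=3/4b
7) 2837.838ms=21/4b +405.405ms=3/4b
8) 3243.243ms=6b +810.811ms=3/2b
9) 4054.054ms=15/2b +810.811ms=3/2b
10) 4864.865ms=9b +405.405ms=3/4b
11) 5270.27ms=39/4b +405.405ms=3/4b
12) 5675.676ms=21/2b +270.27ms=1/2b
13) 5945.946ms=11b +270.27ms=1/2b
14) 6216.216ms=23/2b +270.27ms=1/2b
Σ=12b of 12 (111bpm 3/8) — PASS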